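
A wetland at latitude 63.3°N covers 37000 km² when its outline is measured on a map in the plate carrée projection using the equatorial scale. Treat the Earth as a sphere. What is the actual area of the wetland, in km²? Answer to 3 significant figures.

For the equirectangular projection with φ₀ = 0 (plate carrée), h = 1 along meridians and k = sec φ along parallels.
Areal scale = h·k = 1 × sec φ; at 63.3°, h = 1.000, k = 2.226, so h·k = 2.226.
True area = apparent / (areal scale) = 37000 / 2.226 ≈ 16600 km².

16600 km²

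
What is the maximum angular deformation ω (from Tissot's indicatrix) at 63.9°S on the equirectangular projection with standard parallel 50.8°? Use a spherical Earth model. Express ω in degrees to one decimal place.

In the equirectangular projection with standard parallel φ₀ = 50.8° (x = Rλ cos φ₀, y = Rφ), meridians are true-scale (h = 1) and the parallel scale is k = cos φ₀ / cos φ.
At 63.9°: h = 1.000, k = 1.437; principal scales a = 1.437, b = 1.000.
sin(ω/2) = (a − b)/(a + b) = 0.4366/2.437 = 0.1792, so ω = 2 arcsin(0.1792) ≈ 20.6°.

20.6°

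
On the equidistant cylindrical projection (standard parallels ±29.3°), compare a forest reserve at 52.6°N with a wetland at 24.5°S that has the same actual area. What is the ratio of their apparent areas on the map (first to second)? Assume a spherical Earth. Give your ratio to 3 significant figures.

1.50

With standard parallel φ₀ = 29.3°, the equirectangular projection gives x = Rλ cos φ₀, y = Rφ, so h = 1 and k = cos 29.3° / cos φ.
Areal scale at 52.6°: h·k = 1.000 × 1.436 = 1.436.
Areal scale at 24.5°: h·k = 1.000 × 0.9584 = 0.9584.
Ratio = 1.436/0.9584 ≈ 1.50.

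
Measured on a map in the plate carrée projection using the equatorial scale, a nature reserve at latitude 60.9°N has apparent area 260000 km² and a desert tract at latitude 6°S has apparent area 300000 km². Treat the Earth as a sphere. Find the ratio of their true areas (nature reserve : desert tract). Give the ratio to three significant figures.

0.424

On the plate carrée, areal scale = h·k = 1 × sec φ, so true area = apparent × cos φ.
True area of nature reserve: 260000 × cos(60.9°) = 260000 × 0.4863 = 126400 km².
True area of desert tract: 300000 × cos(6°) = 300000 × 0.9945 = 298400 km².
Ratio = 126400 / 298400 ≈ 0.424.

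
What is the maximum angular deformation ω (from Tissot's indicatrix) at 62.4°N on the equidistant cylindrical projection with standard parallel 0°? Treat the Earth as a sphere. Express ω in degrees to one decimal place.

43.0°

Plate carrée maps x = Rλ, y = Rφ. The meridian scale is h = 1 and the parallel scale is k = 1/cos φ = sec φ.
At 62.4°: h = 1.000, k = 2.158; principal scales a = 2.158, b = 1.000.
sin(ω/2) = (a − b)/(a + b) = 1.158/3.158 = 0.3668, so ω = 2 arcsin(0.3668) ≈ 43.0°.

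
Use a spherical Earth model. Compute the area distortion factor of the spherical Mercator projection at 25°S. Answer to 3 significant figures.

1.22

Mercator is conformal, so the point scale is isotropic: h = k = sec φ = 1/cos φ.
Areal scale = k² = sec²φ = 1/cos²(25°) = 1/0.9063² = 1.217.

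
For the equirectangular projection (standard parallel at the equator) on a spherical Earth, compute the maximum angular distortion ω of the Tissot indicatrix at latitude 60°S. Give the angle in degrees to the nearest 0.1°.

For the equirectangular projection with φ₀ = 0 (plate carrée), h = 1 along meridians and k = sec φ along parallels.
At 60°: h = 1.000, k = 2.000; principal scales a = 2.000, b = 1.000.
sin(ω/2) = (a − b)/(a + b) = 1.0000/3.000 = 0.3333, so ω = 2 arcsin(0.3333) ≈ 38.9°.

38.9°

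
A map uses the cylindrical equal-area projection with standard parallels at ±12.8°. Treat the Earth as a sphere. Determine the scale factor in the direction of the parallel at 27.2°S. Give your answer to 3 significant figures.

1.10

A cylindrical equal-area projection with standard parallel φ₀ has meridian scale h = cos φ / cos φ₀ and parallel scale k = cos φ₀ / cos φ (so areas are preserved, h·k = 1).
k = cos 12.8° / cos 27.2° = 0.9751/0.8894 = 1.096.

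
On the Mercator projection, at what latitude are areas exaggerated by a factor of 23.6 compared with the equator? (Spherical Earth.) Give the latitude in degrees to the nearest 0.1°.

Mercator areal scale is sec²φ.
sec²φ = 23.6  ⇒  cos²φ = 0.04237  ⇒  cos φ = 0.2058.
φ = arccos(0.2058) ≈ 78.1°.

78.1°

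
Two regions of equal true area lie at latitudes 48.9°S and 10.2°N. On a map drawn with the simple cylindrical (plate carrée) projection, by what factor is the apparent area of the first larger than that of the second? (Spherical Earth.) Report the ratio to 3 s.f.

In the plate carrée (x = Rλ, y = Rφ), meridians are true-scale (h = 1) and parallels are stretched by k = sec φ.
Areal scale at 48.9°: h·k = 1.000 × 1.521 = 1.521.
Areal scale at 10.2°: h·k = 1.000 × 1.016 = 1.016.
Ratio = 1.521/1.016 ≈ 1.50.

1.50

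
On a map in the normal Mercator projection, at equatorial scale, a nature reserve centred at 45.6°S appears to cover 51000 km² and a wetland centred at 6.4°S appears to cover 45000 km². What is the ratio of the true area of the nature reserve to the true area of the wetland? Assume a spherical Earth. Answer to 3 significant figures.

On Mercator the areal scale is sec²φ, so true area = apparent × cos²φ.
True area of nature reserve: 51000 × cos²(45.6°) = 51000 × 0.4895 = 24970 km².
True area of wetland: 45000 × cos²(6.4°) = 45000 × 0.9876 = 44440 km².
Ratio = 24970 / 44440 ≈ 0.562.

0.562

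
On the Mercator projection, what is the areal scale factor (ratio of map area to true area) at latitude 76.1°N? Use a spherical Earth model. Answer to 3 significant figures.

17.3

Mercator is conformal, so the point scale is isotropic: h = k = sec φ = 1/cos φ.
Areal scale = k² = sec²φ = 1/cos²(76.1°) = 1/0.2402² = 17.33.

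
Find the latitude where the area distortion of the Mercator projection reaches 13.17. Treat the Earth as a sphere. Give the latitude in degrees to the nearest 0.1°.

Mercator areal scale is sec²φ.
sec²φ = 13.17  ⇒  cos²φ = 0.07593  ⇒  cos φ = 0.2756.
φ = arccos(0.2756) ≈ 74.0°.

74.0°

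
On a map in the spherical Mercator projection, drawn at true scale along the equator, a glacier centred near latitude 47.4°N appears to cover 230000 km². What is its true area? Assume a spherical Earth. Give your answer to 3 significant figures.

Mercator is conformal, so the point scale is isotropic: h = k = sec φ = 1/cos φ.
Areal scale = k² = sec²φ = 1/cos²(47.4°) = 1/0.6769² = 2.183.
True area = apparent / (areal scale) = 230000 / 2.183 ≈ 105000 km².

105000 km²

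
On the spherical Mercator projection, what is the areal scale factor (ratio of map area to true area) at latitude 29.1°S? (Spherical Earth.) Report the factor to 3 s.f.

For Mercator, h = k = sec φ (a conformal cylindrical projection has a single point scale, 1/cos φ).
Areal scale = k² = sec²φ = 1/cos²(29.1°) = 1/0.8738² = 1.310.

1.31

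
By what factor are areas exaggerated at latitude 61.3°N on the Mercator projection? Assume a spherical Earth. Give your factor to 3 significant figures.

The Mercator projection is conformal; its linear scale factor is the same in every direction and equals sec φ = 1/cos φ.
Areal scale = k² = sec²φ = 1/cos²(61.3°) = 1/0.4802² = 4.336.

4.34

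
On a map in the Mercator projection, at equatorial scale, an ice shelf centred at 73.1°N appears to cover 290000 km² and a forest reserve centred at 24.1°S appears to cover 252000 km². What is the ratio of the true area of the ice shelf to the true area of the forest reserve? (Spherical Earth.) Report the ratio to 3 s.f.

0.117

Mercator's areal exaggeration is sec²φ; hence true area = (apparent area) · cos²φ.
True area of ice shelf: 290000 × cos²(73.1°) = 290000 × 0.08451 = 24510 km².
True area of forest reserve: 252000 × cos²(24.1°) = 252000 × 0.8333 = 210000 km².
Ratio = 24510 / 210000 ≈ 0.117.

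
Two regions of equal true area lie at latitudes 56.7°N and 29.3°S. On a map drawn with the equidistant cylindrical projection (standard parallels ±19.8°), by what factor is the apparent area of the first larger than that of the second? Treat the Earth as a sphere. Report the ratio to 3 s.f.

In the equirectangular projection with standard parallel φ₀ = 19.8° (x = Rλ cos φ₀, y = Rφ), meridians are true-scale (h = 1) and the parallel scale is k = cos φ₀ / cos φ.
Areal scale at 56.7°: h·k = 1.000 × 1.714 = 1.714.
Areal scale at 29.3°: h·k = 1.000 × 1.079 = 1.079.
Ratio = 1.714/1.079 ≈ 1.59.

1.59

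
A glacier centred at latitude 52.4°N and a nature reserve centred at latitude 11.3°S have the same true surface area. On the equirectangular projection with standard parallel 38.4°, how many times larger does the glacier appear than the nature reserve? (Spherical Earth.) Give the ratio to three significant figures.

1.61

The equidistant cylindrical projection with φ₀ = 38.4° has h = 1 (meridians true) and k = cos φ₀ / cos φ along parallels.
Areal scale at 52.4°: h·k = 1.000 × 1.284 = 1.284.
Areal scale at 11.3°: h·k = 1.000 × 0.7992 = 0.7992.
Ratio = 1.284/0.7992 ≈ 1.61.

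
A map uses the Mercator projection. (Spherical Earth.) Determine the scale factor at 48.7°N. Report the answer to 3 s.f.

Mercator is conformal, so the point scale is isotropic: h = k = sec φ = 1/cos φ.
k = 1/cos 48.7° = 1/0.6600 = 1.515.

1.52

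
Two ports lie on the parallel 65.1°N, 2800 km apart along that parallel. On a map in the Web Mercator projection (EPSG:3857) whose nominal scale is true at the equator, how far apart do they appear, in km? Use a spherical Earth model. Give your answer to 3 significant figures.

6650 km

For Mercator, h = k = sec φ (a conformal cylindrical projection has a single point scale, 1/cos φ).
Along the parallel, k = sec 65.1° = 1/0.4210 = 2.375.
Map distance = 2800 × 2.375 ≈ 6650 km.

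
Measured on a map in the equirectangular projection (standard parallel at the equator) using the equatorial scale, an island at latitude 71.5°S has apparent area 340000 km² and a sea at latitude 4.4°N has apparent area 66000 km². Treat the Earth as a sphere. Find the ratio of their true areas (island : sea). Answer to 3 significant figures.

1.64

Plate carrée has h = 1 and k = sec φ, giving areal scale sec φ; true area = (apparent area) · cos φ.
True area of island: 340000 × cos(71.5°) = 340000 × 0.3173 = 107900 km².
True area of sea: 66000 × cos(4.4°) = 66000 × 0.9971 = 65810 km².
Ratio = 107900 / 65810 ≈ 1.64.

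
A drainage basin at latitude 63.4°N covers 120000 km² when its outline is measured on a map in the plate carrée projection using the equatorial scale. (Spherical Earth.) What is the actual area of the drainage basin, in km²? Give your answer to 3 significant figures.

53700 km²

For the equirectangular projection with φ₀ = 0 (plate carrée), h = 1 along meridians and k = sec φ along parallels.
Areal scale = h·k = 1 × sec φ; at 63.4°, h = 1.000, k = 2.233, so h·k = 2.233.
True area = apparent / (areal scale) = 120000 / 2.233 ≈ 53700 km².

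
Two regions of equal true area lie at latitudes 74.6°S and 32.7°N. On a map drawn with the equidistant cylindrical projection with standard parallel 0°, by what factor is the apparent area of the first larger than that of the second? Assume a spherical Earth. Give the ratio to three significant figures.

3.17

In the plate carrée (x = Rλ, y = Rφ), meridians are true-scale (h = 1) and parallels are stretched by k = sec φ.
Areal scale at 74.6°: h·k = 1.000 × 3.766 = 3.766.
Areal scale at 32.7°: h·k = 1.000 × 1.188 = 1.188.
Ratio = 3.766/1.188 ≈ 3.17.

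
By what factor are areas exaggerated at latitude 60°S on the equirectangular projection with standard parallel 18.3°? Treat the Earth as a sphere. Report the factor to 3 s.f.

1.90

With standard parallel φ₀ = 18.3°, the equirectangular projection gives x = Rλ cos φ₀, y = Rφ, so h = 1 and k = cos 18.3° / cos φ.
Areal scale = h·k = 1 × cos φ₀ / cos φ; at 60°, h = 1.000, k = 1.899, so h·k = 1.899.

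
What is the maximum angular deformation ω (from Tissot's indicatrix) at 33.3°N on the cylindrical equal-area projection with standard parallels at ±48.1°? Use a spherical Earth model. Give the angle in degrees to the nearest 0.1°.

25.5°

For cylindrical equal-area with standard parallel φ₀, h = cos φ / cos φ₀ and k = cos φ₀ / cos φ, so h·k = 1.
At 33.3°: h = 1.252, k = 0.7990; principal scales a = 1.252, b = 0.7990.
sin(ω/2) = (a − b)/(a + b) = 0.4525/2.051 = 0.2207, so ω = 2 arcsin(0.2207) ≈ 25.5°.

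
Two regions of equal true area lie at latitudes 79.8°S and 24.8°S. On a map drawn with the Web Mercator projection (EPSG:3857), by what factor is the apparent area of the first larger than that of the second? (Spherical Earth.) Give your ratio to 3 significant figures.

26.3

Mercator is conformal with k = sec φ, so areal scale = k² = sec²φ.
At 79.8°: sec²(79.8°) = 1/0.1771² = 31.89.
At 24.8°: sec²(24.8°) = 1/0.9078² = 1.214.
Ratio = 31.89/1.214 = cos²(24.8°)/cos²(79.8°) ≈ 26.3.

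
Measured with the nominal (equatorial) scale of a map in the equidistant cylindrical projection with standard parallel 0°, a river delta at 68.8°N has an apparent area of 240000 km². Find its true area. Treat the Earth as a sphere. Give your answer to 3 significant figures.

In the plate carrée (x = Rλ, y = Rφ), meridians are true-scale (h = 1) and parallels are stretched by k = sec φ.
Areal scale = h·k = 1 × sec φ; at 68.8°, h = 1.000, k = 2.765, so h·k = 2.765.
True area = apparent / (areal scale) = 240000 / 2.765 ≈ 86800 km².

86800 km²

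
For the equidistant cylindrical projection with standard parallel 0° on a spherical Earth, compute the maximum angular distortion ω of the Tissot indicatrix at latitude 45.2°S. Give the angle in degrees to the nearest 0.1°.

Plate carrée maps x = Rλ, y = Rφ. The meridian scale is h = 1 and the parallel scale is k = 1/cos φ = sec φ.
At 45.2°: h = 1.000, k = 1.419; principal scales a = 1.419, b = 1.000.
sin(ω/2) = (a − b)/(a + b) = 0.4192/2.419 = 0.1733, so ω = 2 arcsin(0.1733) ≈ 20.0°.

20.0°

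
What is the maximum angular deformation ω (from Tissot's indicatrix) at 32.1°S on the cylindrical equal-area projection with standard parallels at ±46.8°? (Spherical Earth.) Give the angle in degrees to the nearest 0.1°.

A cylindrical equal-area projection with standard parallel φ₀ has meridian scale h = cos φ / cos φ₀ and parallel scale k = cos φ₀ / cos φ (so areas are preserved, h·k = 1).
At 32.1°: h = 1.237, k = 0.8081; principal scales a = 1.237, b = 0.8081.
sin(ω/2) = (a − b)/(a + b) = 0.4294/2.046 = 0.2099, so ω = 2 arcsin(0.2099) ≈ 24.2°.

24.2°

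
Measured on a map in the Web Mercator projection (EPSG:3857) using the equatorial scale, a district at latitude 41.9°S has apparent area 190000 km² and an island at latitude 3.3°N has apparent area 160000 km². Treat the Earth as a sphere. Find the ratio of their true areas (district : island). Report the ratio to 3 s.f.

0.660

On Mercator the areal scale is sec²φ, so true area = apparent × cos²φ.
True area of district: 190000 × cos²(41.9°) = 190000 × 0.5540 = 105300 km².
True area of island: 160000 × cos²(3.3°) = 160000 × 0.9967 = 159500 km².
Ratio = 105300 / 159500 ≈ 0.660.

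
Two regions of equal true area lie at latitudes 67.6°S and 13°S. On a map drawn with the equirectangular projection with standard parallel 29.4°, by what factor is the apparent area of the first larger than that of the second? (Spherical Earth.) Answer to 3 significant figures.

The equidistant cylindrical projection with φ₀ = 29.4° has h = 1 (meridians true) and k = cos φ₀ / cos φ along parallels.
Areal scale at 67.6°: h·k = 1.000 × 2.286 = 2.286.
Areal scale at 13°: h·k = 1.000 × 0.8941 = 0.8941.
Ratio = 2.286/0.8941 ≈ 2.56.

2.56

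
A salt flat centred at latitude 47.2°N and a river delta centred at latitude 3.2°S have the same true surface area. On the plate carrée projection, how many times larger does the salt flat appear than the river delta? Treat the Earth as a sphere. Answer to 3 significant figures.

1.47

In the plate carrée (x = Rλ, y = Rφ), meridians are true-scale (h = 1) and parallels are stretched by k = sec φ.
Areal scale at 47.2°: h·k = 1.000 × 1.472 = 1.472.
Areal scale at 3.2°: h·k = 1.000 × 1.002 = 1.002.
Ratio = 1.472/1.002 ≈ 1.47.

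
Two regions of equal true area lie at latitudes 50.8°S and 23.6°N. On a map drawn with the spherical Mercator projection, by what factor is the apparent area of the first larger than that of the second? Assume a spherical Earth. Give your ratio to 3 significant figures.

Mercator is conformal with k = sec φ, so areal scale = k² = sec²φ.
At 50.8°: sec²(50.8°) = 1/0.6320² = 2.503.
At 23.6°: sec²(23.6°) = 1/0.9164² = 1.191.
Ratio = 2.503/1.191 = cos²(23.6°)/cos²(50.8°) ≈ 2.10.

2.10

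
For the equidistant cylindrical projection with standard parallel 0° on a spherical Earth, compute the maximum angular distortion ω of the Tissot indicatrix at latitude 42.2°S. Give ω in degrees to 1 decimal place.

17.1°

Plate carrée maps x = Rλ, y = Rφ. The meridian scale is h = 1 and the parallel scale is k = 1/cos φ = sec φ.
At 42.2°: h = 1.000, k = 1.350; principal scales a = 1.350, b = 1.000.
sin(ω/2) = (a − b)/(a + b) = 0.3499/2.350 = 0.1489, so ω = 2 arcsin(0.1489) ≈ 17.1°.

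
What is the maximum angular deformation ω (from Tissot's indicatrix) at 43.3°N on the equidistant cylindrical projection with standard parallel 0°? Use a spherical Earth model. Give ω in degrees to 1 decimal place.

For the equirectangular projection with φ₀ = 0 (plate carrée), h = 1 along meridians and k = sec φ along parallels.
At 43.3°: h = 1.000, k = 1.374; principal scales a = 1.374, b = 1.000.
sin(ω/2) = (a − b)/(a + b) = 0.3741/2.374 = 0.1576, so ω = 2 arcsin(0.1576) ≈ 18.1°.

18.1°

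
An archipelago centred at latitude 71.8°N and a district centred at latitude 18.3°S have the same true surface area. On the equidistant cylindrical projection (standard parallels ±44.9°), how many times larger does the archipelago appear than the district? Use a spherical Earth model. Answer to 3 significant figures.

With standard parallel φ₀ = 44.9°, the equirectangular projection gives x = Rλ cos φ₀, y = Rφ, so h = 1 and k = cos 44.9° / cos φ.
Areal scale at 71.8°: h·k = 1.000 × 2.268 = 2.268.
Areal scale at 18.3°: h·k = 1.000 × 0.7461 = 0.7461.
Ratio = 2.268/0.7461 ≈ 3.04.

3.04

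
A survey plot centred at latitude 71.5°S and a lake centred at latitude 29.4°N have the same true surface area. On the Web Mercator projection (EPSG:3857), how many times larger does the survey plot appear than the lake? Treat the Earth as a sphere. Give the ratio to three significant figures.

Mercator areal scale is sec²φ.
At 71.5°: sec²(71.5°) = 1/0.3173² = 9.932.
At 29.4°: sec²(29.4°) = 1/0.8712² = 1.317.
Ratio = 9.932/1.317 = cos²(29.4°)/cos²(71.5°) ≈ 7.54.

7.54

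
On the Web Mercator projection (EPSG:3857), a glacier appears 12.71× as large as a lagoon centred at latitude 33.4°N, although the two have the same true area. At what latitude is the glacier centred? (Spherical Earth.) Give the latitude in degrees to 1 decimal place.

76.5°

For equal true areas on Mercator, apparent areas scale as sec²φ, so the ratio is cos²φ₂ / cos²φ₁.
cos²φ₂ / cos²φ₁ = 12.71  ⇒  cos φ₁ = cos 33.4° / √12.71 = 0.8348/3.565 = 0.2342.
φ₁ = arccos(0.2342) ≈ 76.5°.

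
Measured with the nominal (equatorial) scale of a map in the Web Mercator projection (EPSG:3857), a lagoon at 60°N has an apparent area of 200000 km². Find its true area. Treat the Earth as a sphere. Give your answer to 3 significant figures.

For Mercator, h = k = sec φ (a conformal cylindrical projection has a single point scale, 1/cos φ).
Areal scale = k² = sec²φ = 1/cos²(60°) = 1/0.5000² = 4.000.
True area = apparent / (areal scale) = 200000 / 4.000 ≈ 50000 km².

50000 km²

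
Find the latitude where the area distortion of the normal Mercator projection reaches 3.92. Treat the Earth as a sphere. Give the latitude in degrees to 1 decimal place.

59.7°

Mercator areal scale is sec²φ.
sec²φ = 3.92  ⇒  cos²φ = 0.2551  ⇒  cos φ = 0.5051.
φ = arccos(0.5051) ≈ 59.7°.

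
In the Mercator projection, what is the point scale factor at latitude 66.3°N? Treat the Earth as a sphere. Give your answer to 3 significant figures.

2.49

Mercator is conformal, so the point scale is isotropic: h = k = sec φ = 1/cos φ.
k = 1/cos 66.3° = 1/0.4019 = 2.488.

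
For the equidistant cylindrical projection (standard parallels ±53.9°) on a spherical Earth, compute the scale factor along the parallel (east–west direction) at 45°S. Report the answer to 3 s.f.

With standard parallel φ₀ = 53.9°, the equirectangular projection gives x = Rλ cos φ₀, y = Rφ, so h = 1 and k = cos 53.9° / cos φ.
k = cos 53.9° / cos 45° = 0.5892/0.7071 = 0.8332.

0.833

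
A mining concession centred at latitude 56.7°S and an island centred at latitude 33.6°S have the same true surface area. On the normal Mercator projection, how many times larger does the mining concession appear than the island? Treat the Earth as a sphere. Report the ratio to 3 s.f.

Mercator areal scale is sec²φ.
At 56.7°: sec²(56.7°) = 1/0.5490² = 3.318.
At 33.6°: sec²(33.6°) = 1/0.8329² = 1.441.
Ratio = 3.318/1.441 = cos²(33.6°)/cos²(56.7°) ≈ 2.30.

2.30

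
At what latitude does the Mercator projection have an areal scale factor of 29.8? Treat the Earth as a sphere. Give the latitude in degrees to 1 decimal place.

Mercator areal scale is sec²φ.
sec²φ = 29.8  ⇒  cos²φ = 0.03356  ⇒  cos φ = 0.1832.
φ = arccos(0.1832) ≈ 79.4°.

79.4°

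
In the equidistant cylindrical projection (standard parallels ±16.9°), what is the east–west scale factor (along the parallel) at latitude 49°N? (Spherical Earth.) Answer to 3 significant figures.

1.46

The equidistant cylindrical projection with φ₀ = 16.9° has h = 1 (meridians true) and k = cos φ₀ / cos φ along parallels.
k = cos 16.9° / cos 49° = 0.9568/0.6561 = 1.458.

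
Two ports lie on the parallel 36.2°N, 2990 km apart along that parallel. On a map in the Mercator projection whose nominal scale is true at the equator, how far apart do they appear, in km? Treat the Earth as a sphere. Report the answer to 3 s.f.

3710 km

The Mercator projection is conformal; its linear scale factor is the same in every direction and equals sec φ = 1/cos φ.
Along the parallel, k = sec 36.2° = 1/0.8070 = 1.239.
Map distance = 2990 × 1.239 ≈ 3710 km.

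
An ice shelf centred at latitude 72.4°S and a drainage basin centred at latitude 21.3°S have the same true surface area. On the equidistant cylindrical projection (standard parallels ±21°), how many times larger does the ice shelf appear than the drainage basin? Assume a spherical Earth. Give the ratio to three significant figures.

3.08

The equidistant cylindrical projection with φ₀ = 21° has h = 1 (meridians true) and k = cos φ₀ / cos φ along parallels.
Areal scale at 72.4°: h·k = 1.000 × 3.088 = 3.088.
Areal scale at 21.3°: h·k = 1.000 × 1.002 = 1.002.
Ratio = 3.088/1.002 ≈ 3.08.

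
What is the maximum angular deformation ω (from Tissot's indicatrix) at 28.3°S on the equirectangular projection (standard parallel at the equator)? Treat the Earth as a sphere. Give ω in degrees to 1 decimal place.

7.3°

Plate carrée maps x = Rλ, y = Rφ. The meridian scale is h = 1 and the parallel scale is k = 1/cos φ = sec φ.
At 28.3°: h = 1.000, k = 1.136; principal scales a = 1.136, b = 1.000.
sin(ω/2) = (a − b)/(a + b) = 0.1357/2.136 = 0.06356, so ω = 2 arcsin(0.06356) ≈ 7.3°.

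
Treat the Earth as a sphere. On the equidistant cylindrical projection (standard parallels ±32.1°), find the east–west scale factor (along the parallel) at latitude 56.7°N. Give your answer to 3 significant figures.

1.54

In the equirectangular projection with standard parallel φ₀ = 32.1° (x = Rλ cos φ₀, y = Rφ), meridians are true-scale (h = 1) and the parallel scale is k = cos φ₀ / cos φ.
k = cos 32.1° / cos 56.7° = 0.8471/0.5490 = 1.543.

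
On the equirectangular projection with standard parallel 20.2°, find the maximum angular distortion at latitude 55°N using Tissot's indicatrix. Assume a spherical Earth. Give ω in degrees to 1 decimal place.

With standard parallel φ₀ = 20.2°, the equirectangular projection gives x = Rλ cos φ₀, y = Rφ, so h = 1 and k = cos 20.2° / cos φ.
At 55°: h = 1.000, k = 1.636; principal scales a = 1.636, b = 1.000.
sin(ω/2) = (a − b)/(a + b) = 0.6362/2.636 = 0.2413, so ω = 2 arcsin(0.2413) ≈ 27.9°.

27.9°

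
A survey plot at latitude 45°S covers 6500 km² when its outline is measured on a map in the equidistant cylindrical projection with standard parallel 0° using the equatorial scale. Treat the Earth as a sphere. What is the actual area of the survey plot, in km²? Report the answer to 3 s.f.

4600 km²

Plate carrée maps x = Rλ, y = Rφ. The meridian scale is h = 1 and the parallel scale is k = 1/cos φ = sec φ.
Areal scale = h·k = 1 × sec φ; at 45°, h = 1.000, k = 1.414, so h·k = 1.414.
True area = apparent / (areal scale) = 6500 / 1.414 ≈ 4600 km².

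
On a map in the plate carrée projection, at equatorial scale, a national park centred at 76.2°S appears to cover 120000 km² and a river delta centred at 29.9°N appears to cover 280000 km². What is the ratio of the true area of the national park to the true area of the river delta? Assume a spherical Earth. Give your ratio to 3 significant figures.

0.118

Plate carrée has h = 1 and k = sec φ, giving areal scale sec φ; true area = (apparent area) · cos φ.
True area of national park: 120000 × cos(76.2°) = 120000 × 0.2385 = 28620 km².
True area of river delta: 280000 × cos(29.9°) = 280000 × 0.8669 = 242700 km².
Ratio = 28620 / 242700 ≈ 0.118.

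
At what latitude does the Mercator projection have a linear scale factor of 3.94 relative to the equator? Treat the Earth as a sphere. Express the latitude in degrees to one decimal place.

75.3°

Mercator scale is k = sec φ = 1/cos φ.
1/cos φ = 3.94  ⇒  cos φ = 0.2538  ⇒  φ = arccos(0.2538) ≈ 75.3°.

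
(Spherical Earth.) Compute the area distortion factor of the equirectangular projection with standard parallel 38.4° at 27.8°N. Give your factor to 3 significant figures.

With standard parallel φ₀ = 38.4°, the equirectangular projection gives x = Rλ cos φ₀, y = Rφ, so h = 1 and k = cos 38.4° / cos φ.
Areal scale = h·k = 1 × cos φ₀ / cos φ; at 27.8°, h = 1.000, k = 0.8859, so h·k = 0.8859.

0.886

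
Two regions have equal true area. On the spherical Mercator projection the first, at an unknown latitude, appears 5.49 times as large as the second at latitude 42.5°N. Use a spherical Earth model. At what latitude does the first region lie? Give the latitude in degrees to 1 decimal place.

71.7°

For equal true areas on Mercator, apparent areas scale as sec²φ, so the ratio is cos²φ₂ / cos²φ₁.
cos²φ₂ / cos²φ₁ = 5.49  ⇒  cos φ₁ = cos 42.5° / √5.49 = 0.7373/2.343 = 0.3147.
φ₁ = arccos(0.3147) ≈ 71.7°.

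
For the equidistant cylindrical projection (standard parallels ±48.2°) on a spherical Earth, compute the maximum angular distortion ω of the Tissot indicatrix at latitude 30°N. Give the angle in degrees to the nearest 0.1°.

The equidistant cylindrical projection with φ₀ = 48.2° has h = 1 (meridians true) and k = cos φ₀ / cos φ along parallels.
At 30°: h = 1.000, k = 0.7696; principal scales a = 1.000, b = 0.7696.
sin(ω/2) = (a − b)/(a + b) = 0.2304/1.770 = 0.1302, so ω = 2 arcsin(0.1302) ≈ 15.0°.

15.0°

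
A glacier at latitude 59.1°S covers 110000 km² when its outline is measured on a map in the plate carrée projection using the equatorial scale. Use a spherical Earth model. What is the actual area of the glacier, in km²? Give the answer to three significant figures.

In the plate carrée (x = Rλ, y = Rφ), meridians are true-scale (h = 1) and parallels are stretched by k = sec φ.
Areal scale = h·k = 1 × sec φ; at 59.1°, h = 1.000, k = 1.947, so h·k = 1.947.
True area = apparent / (areal scale) = 110000 / 1.947 ≈ 56500 km².

56500 km²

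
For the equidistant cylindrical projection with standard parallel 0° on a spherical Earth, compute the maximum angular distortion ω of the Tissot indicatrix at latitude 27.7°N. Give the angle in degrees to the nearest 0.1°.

For the equirectangular projection with φ₀ = 0 (plate carrée), h = 1 along meridians and k = sec φ along parallels.
At 27.7°: h = 1.000, k = 1.129; principal scales a = 1.129, b = 1.000.
sin(ω/2) = (a − b)/(a + b) = 0.1294/2.129 = 0.06079, so ω = 2 arcsin(0.06079) ≈ 7.0°.

7.0°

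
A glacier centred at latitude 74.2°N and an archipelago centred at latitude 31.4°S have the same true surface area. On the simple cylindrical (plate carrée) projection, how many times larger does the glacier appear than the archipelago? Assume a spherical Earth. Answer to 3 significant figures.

3.13

For the equirectangular projection with φ₀ = 0 (plate carrée), h = 1 along meridians and k = sec φ along parallels.
Areal scale at 74.2°: h·k = 1.000 × 3.673 = 3.673.
Areal scale at 31.4°: h·k = 1.000 × 1.172 = 1.172.
Ratio = 3.673/1.172 ≈ 3.13.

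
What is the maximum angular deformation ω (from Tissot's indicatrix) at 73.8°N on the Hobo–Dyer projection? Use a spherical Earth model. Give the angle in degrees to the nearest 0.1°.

The Hobo–Dyer projection is cylindrical equal-area with φ₀ = 37.5°. For cylindrical equal-area with standard parallel φ₀, h = cos φ / cos φ₀ and k = cos φ₀ / cos φ, so h·k = 1.
At 73.8°: h = 0.3517, k = 2.844; principal scales a = 2.844, b = 0.3517.
sin(ω/2) = (a − b)/(a + b) = 2.492/3.195 = 0.7799, so ω = 2 arcsin(0.7799) ≈ 102.5°.

102.5°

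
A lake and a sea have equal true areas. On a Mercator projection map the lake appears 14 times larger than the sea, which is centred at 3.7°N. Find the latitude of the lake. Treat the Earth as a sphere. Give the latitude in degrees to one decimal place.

74.5°

Mercator areal scale is sec²φ, so apparent-area ratio = sec²φ₁ / sec²φ₂ = cos²φ₂ / cos²φ₁.
cos²φ₂ / cos²φ₁ = 14  ⇒  cos φ₁ = cos 3.7° / √14 = 0.9979/3.742 = 0.2667.
φ₁ = arccos(0.2667) ≈ 74.5°.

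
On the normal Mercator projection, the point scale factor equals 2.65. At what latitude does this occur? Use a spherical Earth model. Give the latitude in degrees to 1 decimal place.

67.8°

Mercator scale is k = sec φ = 1/cos φ.
1/cos φ = 2.65  ⇒  cos φ = 0.3774  ⇒  φ = arccos(0.3774) ≈ 67.8°.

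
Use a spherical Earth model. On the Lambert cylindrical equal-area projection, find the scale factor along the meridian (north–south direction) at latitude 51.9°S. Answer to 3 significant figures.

0.617

The Lambert cylindrical equal-area projection is the cylindrical equal-area projection with its standard parallel at the equator (φ₀ = 0). A cylindrical equal-area projection with standard parallel φ₀ has meridian scale h = cos φ / cos φ₀ and parallel scale k = cos φ₀ / cos φ (so areas are preserved, h·k = 1).
h = cos 51.9° / cos 0° = 0.6170/1.000 = 0.6170.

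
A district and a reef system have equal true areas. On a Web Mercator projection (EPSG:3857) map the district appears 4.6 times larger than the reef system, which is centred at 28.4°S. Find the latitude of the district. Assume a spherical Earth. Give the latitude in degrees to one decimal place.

65.8°

Mercator areal scale is sec²φ, so apparent-area ratio = sec²φ₁ / sec²φ₂ = cos²φ₂ / cos²φ₁.
cos²φ₂ / cos²φ₁ = 4.6  ⇒  cos φ₁ = cos 28.4° / √4.6 = 0.8796/2.145 = 0.4101.
φ₁ = arccos(0.4101) ≈ 65.8°.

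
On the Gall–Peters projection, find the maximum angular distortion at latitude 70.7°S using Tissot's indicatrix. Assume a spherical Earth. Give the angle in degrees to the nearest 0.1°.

79.8°

Gall–Peters is a cylindrical equal-area projection with standard parallels at ±45°. For cylindrical equal-area with standard parallel φ₀, h = cos φ / cos φ₀ and k = cos φ₀ / cos φ, so h·k = 1.
At 70.7°: h = 0.4674, k = 2.139; principal scales a = 2.139, b = 0.4674.
sin(ω/2) = (a − b)/(a + b) = 1.672/2.607 = 0.6414, so ω = 2 arcsin(0.6414) ≈ 79.8°.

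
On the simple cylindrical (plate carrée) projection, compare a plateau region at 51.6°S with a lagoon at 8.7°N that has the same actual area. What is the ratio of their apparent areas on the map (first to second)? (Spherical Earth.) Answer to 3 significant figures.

In the plate carrée (x = Rλ, y = Rφ), meridians are true-scale (h = 1) and parallels are stretched by k = sec φ.
Areal scale at 51.6°: h·k = 1.000 × 1.610 = 1.610.
Areal scale at 8.7°: h·k = 1.000 × 1.012 = 1.012.
Ratio = 1.610/1.012 ≈ 1.59.

1.59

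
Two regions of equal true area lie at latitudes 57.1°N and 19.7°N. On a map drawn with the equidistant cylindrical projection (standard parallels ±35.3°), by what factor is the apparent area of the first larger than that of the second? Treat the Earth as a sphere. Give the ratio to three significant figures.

In the equirectangular projection with standard parallel φ₀ = 35.3° (x = Rλ cos φ₀, y = Rφ), meridians are true-scale (h = 1) and the parallel scale is k = cos φ₀ / cos φ.
Areal scale at 57.1°: h·k = 1.000 × 1.503 = 1.503.
Areal scale at 19.7°: h·k = 1.000 × 0.8669 = 0.8669.
Ratio = 1.503/0.8669 ≈ 1.73.

1.73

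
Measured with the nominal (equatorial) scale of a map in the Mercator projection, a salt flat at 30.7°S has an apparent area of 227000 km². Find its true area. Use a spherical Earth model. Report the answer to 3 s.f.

168000 km²

For Mercator, h = k = sec φ (a conformal cylindrical projection has a single point scale, 1/cos φ).
Areal scale = k² = sec²φ = 1/cos²(30.7°) = 1/0.8599² = 1.353.
True area = apparent / (areal scale) = 227000 / 1.353 ≈ 168000 km².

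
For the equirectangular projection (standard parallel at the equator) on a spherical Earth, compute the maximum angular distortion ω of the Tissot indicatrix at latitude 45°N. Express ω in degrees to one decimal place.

19.8°

Plate carrée maps x = Rλ, y = Rφ. The meridian scale is h = 1 and the parallel scale is k = 1/cos φ = sec φ.
At 45°: h = 1.000, k = 1.414; principal scales a = 1.414, b = 1.000.
sin(ω/2) = (a − b)/(a + b) = 0.4142/2.414 = 0.1716, so ω = 2 arcsin(0.1716) ≈ 19.8°.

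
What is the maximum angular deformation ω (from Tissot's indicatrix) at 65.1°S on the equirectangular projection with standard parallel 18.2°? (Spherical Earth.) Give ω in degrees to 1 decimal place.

In the equirectangular projection with standard parallel φ₀ = 18.2° (x = Rλ cos φ₀, y = Rφ), meridians are true-scale (h = 1) and the parallel scale is k = cos φ₀ / cos φ.
At 65.1°: h = 1.000, k = 2.256; principal scales a = 2.256, b = 1.000.
sin(ω/2) = (a − b)/(a + b) = 1.256/3.256 = 0.3858, so ω = 2 arcsin(0.3858) ≈ 45.4°.

45.4°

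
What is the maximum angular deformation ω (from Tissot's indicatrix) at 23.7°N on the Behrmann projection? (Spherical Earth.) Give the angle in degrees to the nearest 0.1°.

The Behrmann projection is cylindrical equal-area with φ₀ = 30°. A cylindrical equal-area projection with standard parallel φ₀ has meridian scale h = cos φ / cos φ₀ and parallel scale k = cos φ₀ / cos φ (so areas are preserved, h·k = 1).
At 23.7°: h = 1.057, k = 0.9458; principal scales a = 1.057, b = 0.9458.
sin(ω/2) = (a − b)/(a + b) = 0.1115/2.003 = 0.05568, so ω = 2 arcsin(0.05568) ≈ 6.4°.

6.4°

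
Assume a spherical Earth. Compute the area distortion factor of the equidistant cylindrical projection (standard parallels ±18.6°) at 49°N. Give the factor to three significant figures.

In the equirectangular projection with standard parallel φ₀ = 18.6° (x = Rλ cos φ₀, y = Rφ), meridians are true-scale (h = 1) and the parallel scale is k = cos φ₀ / cos φ.
Areal scale = h·k = 1 × cos φ₀ / cos φ; at 49°, h = 1.000, k = 1.445, so h·k = 1.445.

1.44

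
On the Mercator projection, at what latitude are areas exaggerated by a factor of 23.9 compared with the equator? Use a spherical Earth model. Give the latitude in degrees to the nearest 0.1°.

Mercator areal scale is sec²φ.
sec²φ = 23.9  ⇒  cos²φ = 0.04184  ⇒  cos φ = 0.2046.
φ = arccos(0.2046) ≈ 78.2°.

78.2°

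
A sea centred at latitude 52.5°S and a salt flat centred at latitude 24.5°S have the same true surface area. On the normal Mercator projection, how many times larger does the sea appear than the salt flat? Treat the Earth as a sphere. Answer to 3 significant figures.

Mercator is conformal with k = sec φ, so areal scale = k² = sec²φ.
At 52.5°: sec²(52.5°) = 1/0.6088² = 2.698.
At 24.5°: sec²(24.5°) = 1/0.9100² = 1.208.
Ratio = 2.698/1.208 = cos²(24.5°)/cos²(52.5°) ≈ 2.23.

2.23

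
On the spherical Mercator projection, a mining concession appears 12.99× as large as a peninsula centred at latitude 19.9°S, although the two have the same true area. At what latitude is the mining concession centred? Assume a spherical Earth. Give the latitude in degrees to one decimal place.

On Mercator, (apparent₁)/(apparent₂) = sec²φ₁ / sec²φ₂ when true areas are equal.
cos²φ₂ / cos²φ₁ = 12.99  ⇒  cos φ₁ = cos 19.9° / √12.99 = 0.9403/3.604 = 0.2609.
φ₁ = arccos(0.2609) ≈ 74.9°.

74.9°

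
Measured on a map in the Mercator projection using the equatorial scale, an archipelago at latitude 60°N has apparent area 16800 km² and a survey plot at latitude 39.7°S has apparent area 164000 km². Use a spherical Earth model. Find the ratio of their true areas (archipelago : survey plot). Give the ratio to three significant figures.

Since Mercator area scale is 1/cos²φ, the true area equals the apparent area multiplied by cos²φ.
True area of archipelago: 16800 × cos²(60°) = 16800 × 0.2500 = 4200 km².
True area of survey plot: 164000 × cos²(39.7°) = 164000 × 0.5920 = 97080 km².
Ratio = 4200 / 97080 ≈ 0.0433.

0.0433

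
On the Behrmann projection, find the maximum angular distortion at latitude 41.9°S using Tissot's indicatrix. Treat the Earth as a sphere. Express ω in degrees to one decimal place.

17.3°

Behrmann is a cylindrical equal-area projection with standard parallels at ±30°. A cylindrical equal-area projection with standard parallel φ₀ has meridian scale h = cos φ / cos φ₀ and parallel scale k = cos φ₀ / cos φ (so areas are preserved, h·k = 1).
At 41.9°: h = 0.8595, k = 1.164; principal scales a = 1.164, b = 0.8595.
sin(ω/2) = (a − b)/(a + b) = 0.3041/2.023 = 0.1503, so ω = 2 arcsin(0.1503) ≈ 17.3°.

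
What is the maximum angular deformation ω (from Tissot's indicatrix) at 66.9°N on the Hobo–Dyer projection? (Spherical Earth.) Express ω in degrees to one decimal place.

The Hobo–Dyer projection is cylindrical equal-area with φ₀ = 37.5°. A cylindrical equal-area projection with standard parallel φ₀ has meridian scale h = cos φ / cos φ₀ and parallel scale k = cos φ₀ / cos φ (so areas are preserved, h·k = 1).
At 66.9°: h = 0.4945, k = 2.022; principal scales a = 2.022, b = 0.4945.
sin(ω/2) = (a − b)/(a + b) = 1.528/2.517 = 0.6070, so ω = 2 arcsin(0.6070) ≈ 74.7°.

74.7°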